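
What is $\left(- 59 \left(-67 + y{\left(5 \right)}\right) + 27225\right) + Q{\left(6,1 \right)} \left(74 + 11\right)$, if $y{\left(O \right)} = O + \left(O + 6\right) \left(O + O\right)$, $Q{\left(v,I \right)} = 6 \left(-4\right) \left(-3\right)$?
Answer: $30513$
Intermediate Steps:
$Q{\left(v,I \right)} = 72$ ($Q{\left(v,I \right)} = \left(-24\right) \left(-3\right) = 72$)
$y{\left(O \right)} = O + 2 O \left(6 + O\right)$ ($y{\left(O \right)} = O + \left(6 + O\right) 2 O = O + 2 O \left(6 + O\right)$)
$\left(- 59 \left(-67 + y{\left(5 \right)}\right) + 27225\right) + Q{\left(6,1 \right)} \left(74 + 11\right) = \left(- 59 \left(-67 + 5 \left(13 + 2 \cdot 5\right)\right) + 27225\right) + 72 \left(74 + 11\right) = \left(- 59 \left(-67 + 5 \left(13 + 10\right)\right) + 27225\right) + 72 \cdot 85 = \left(- 59 \left(-67 + 5 \cdot 23\right) + 27225\right) + 6120 = \left(- 59 \left(-67 + 115\right) + 27225\right) + 6120 = \left(\left(-59\right) 48 + 27225\right) + 6120 = \left(-2832 + 27225\right) + 6120 = 24393 + 6120 = 30513$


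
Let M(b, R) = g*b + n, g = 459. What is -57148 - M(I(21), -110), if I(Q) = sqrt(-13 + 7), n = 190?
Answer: -57338 - 459*I*sqrt(6) ≈ -57338.0 - 1124.3*I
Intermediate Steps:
I(Q) = I*sqrt(6) (I(Q) = sqrt(-6) = I*sqrt(6))
M(b, R) = 190 + 459*b (M(b, R) = 459*b + 190 = 190 + 459*b)
-57148 - M(I(21), -110) = -57148 - (190 + 459*(I*sqrt(6))) = -57148 - (190 + 459*I*sqrt(6)) = -57148 + (-190 - 459*I*sqrt(6)) = -57338 - 459*I*sqrt(6)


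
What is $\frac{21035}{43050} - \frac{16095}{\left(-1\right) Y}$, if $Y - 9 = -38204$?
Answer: $\frac{631669}{9395970} \approx 0.067228$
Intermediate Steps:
$Y = -38195$ ($Y = 9 - 38204 = -38195$)
$\frac{21035}{43050} - \frac{16095}{\left(-1\right) Y} = \frac{21035}{43050} - \frac{16095}{\left(-1\right) \left(-38195\right)} = 21035 \cdot \frac{1}{43050} - \frac{16095}{38195} = \frac{601}{1230} - \frac{3219}{7639} = \frac{631669}{9395970}$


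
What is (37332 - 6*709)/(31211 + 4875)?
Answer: 16539/18043 ≈ 0.91664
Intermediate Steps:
(37332 - 6*709)/(31211 + 4875) = (37332 - 4254)/36086 = 33078*(1/36086) = 16539/18043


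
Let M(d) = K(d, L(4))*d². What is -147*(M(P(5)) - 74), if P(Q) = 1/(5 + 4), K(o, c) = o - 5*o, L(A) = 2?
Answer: 2643550/243 ≈ 10879.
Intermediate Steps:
K(o, c) = -4*o
P(Q) = ⅑ (P(Q) = 1/9 = ⅑)
M(d) = -4*d³ (M(d) = (-4*d)*d² = -4*d³)
-147*(M(P(5)) - 74) = -147*(-4*(⅑)³ - 74) = -147*(-4*1/729 - 74) = -147*(-4/729 - 74) = -147*(-53950/729) = 2643550/243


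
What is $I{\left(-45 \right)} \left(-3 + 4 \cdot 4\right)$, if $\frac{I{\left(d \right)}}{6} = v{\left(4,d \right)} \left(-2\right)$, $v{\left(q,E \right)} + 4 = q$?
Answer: $0$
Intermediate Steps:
$v{\left(q,E \right)} = -4 + q$
$I{\left(d \right)} = 0$ ($I{\left(d \right)} = 6 \left(-4 + 4\right) \left(-2\right) = 6 \cdot 0 \left(-2\right) = 6 \cdot 0 = 0$)
$I{\left(-45 \right)} \left(-3 + 4 \cdot 4\right) = 0 \left(-3 + 4 \cdot 4\right) = 0 \left(-3 + 16\right) = 0 \cdot 13 = 0$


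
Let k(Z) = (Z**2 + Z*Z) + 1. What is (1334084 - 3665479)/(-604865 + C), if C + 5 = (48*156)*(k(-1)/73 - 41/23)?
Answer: 3914412205/1037471642 ≈ 3.7730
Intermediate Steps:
k(Z) = 1 + 2*Z**2 (k(Z) = (Z**2 + Z**2) + 1 = 2*Z**2 + 1 = 1 + 2*Z**2)
C = -21903307/1679 (C = -5 + (48*156)*((1 + 2*(-1)**2)/73 - 41/23) = -5 + 7488*((1 + 2*1)*(1/73) - 41*1/23) = -5 + 7488*((1 + 2)*(1/73) - 41/23) = -5 + 7488*(3*(1/73) - 41/23) = -5 + 7488*(3/73 - 41/23) = -5 + 7488*(-2924/1679) = -5 - 21894912/1679 = -21903307/1679 ≈ -13045.)
(1334084 - 3665479)/(-604865 + C) = (1334084 - 3665479)/(-604865 - 21903307/1679) = -2331395/(-1037471642/1679) = -2331395*(-1679/1037471642) = 3914412205/1037471642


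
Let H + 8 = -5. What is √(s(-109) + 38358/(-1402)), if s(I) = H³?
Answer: 2*I*√273263119/701 ≈ 47.163*I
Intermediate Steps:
H = -13 (H = -8 - 5 = -13)
s(I) = -2197 (s(I) = (-13)³ = -2197)
√(s(-109) + 38358/(-1402)) = √(-2197 + 38358/(-1402)) = √(-2197 + 38358*(-1/1402)) = √(-2197 - 19179/701) = √(-1559276/701) = 2*I*√273263119/701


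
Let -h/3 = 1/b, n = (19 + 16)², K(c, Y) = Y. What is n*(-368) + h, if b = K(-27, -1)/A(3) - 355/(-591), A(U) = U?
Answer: -71228173/158 ≈ -4.5081e+5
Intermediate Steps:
n = 1225 (n = 35² = 1225)
b = 158/591 (b = -1/3 - 355/(-591) = -1*⅓ - 355*(-1/591) = -⅓ + 355/591 = 158/591 ≈ 0.26734)
h = -1773/158 (h = -3/158/591 = -3*591/158 = -1773/158 ≈ -11.222)
n*(-368) + h = 1225*(-368) - 1773/158 = -450800 - 1773/158 = -71228173/158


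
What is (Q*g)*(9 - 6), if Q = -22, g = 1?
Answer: -66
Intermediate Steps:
(Q*g)*(9 - 6) = (-22*1)*(9 - 6) = -22*3 = -66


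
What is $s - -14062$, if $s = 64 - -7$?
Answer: $14133$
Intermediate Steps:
$s = 71$ ($s = 64 + 7 = 71$)
$s - -14062 = 71 - -14062 = 71 + 14062 = 14133$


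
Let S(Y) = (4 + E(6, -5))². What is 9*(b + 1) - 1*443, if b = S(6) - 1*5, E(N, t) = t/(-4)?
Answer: -3695/16 ≈ -230.94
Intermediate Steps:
E(N, t) = -t/4 (E(N, t) = t*(-¼) = -t/4)
S(Y) = 441/16 (S(Y) = (4 - ¼*(-5))² = (4 + 5/4)² = (21/4)² = 441/16)
b = 361/16 (b = 441/16 - 1*5 = 441/16 - 5 = 361/16 ≈ 22.563)
9*(b + 1) - 1*443 = 9*(361/16 + 1) - 1*443 = 9*(377/16) - 443 = 3393/16 - 443 = -3695/16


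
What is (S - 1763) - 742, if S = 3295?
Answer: 790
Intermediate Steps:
(S - 1763) - 742 = (3295 - 1763) - 742 = 1532 - 742 = 790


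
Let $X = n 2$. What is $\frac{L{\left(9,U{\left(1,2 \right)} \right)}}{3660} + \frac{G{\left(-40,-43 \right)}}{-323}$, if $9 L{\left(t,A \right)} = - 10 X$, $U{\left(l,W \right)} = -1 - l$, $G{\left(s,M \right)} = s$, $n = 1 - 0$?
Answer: $\frac{65557}{531981} \approx 0.12323$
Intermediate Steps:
$n = 1$ ($n = 1 + 0 = 1$)
$X = 2$ ($X = 1 \cdot 2 = 2$)
$L{\left(t,A \right)} = - \frac{20}{9}$ ($L{\left(t,A \right)} = \frac{\left(-10\right) 2}{9} = \frac{1}{9} \left(-20\right) = - \frac{20}{9}$)
$\frac{L{\left(9,U{\left(1,2 \right)} \right)}}{3660} + \frac{G{\left(-40,-43 \right)}}{-323} = - \frac{20}{9 \cdot 3660} - \frac{40}{-323} = \left(- \frac{20}{9}\right) \frac{1}{3660} - - \frac{40}{323} = - \frac{1}{1647} + \frac{40}{323} = \frac{65557}{531981}$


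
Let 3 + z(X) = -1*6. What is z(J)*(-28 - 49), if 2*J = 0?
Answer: 693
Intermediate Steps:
J = 0 (J = (½)*0 = 0)
z(X) = -9 (z(X) = -3 - 1*6 = -3 - 6 = -9)
z(J)*(-28 - 49) = -9*(-28 - 49) = -9*(-77) = 693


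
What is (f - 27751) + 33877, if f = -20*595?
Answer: -5774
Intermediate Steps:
f = -11900
(f - 27751) + 33877 = (-11900 - 27751) + 33877 = -39651 + 33877 = -5774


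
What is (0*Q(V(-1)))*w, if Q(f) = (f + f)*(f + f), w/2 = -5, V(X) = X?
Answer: 0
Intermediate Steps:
w = -10 (w = 2*(-5) = -10)
Q(f) = 4*f² (Q(f) = (2*f)*(2*f) = 4*f²)
(0*Q(V(-1)))*w = (0*(4*(-1)²))*(-10) = (0*(4*1))*(-10) = (0*4)*(-10) = 0*(-10) = 0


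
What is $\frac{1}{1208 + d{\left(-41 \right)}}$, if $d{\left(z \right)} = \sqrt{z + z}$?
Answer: $\frac{604}{729673} - \frac{i \sqrt{82}}{1459346} \approx 0.00082777 - 6.2051 \cdot 10^{-6} i$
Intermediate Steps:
$d{\left(z \right)} = \sqrt{2} \sqrt{z}$ ($d{\left(z \right)} = \sqrt{2 z} = \sqrt{2} \sqrt{z}$)
$\frac{1}{1208 + d{\left(-41 \right)}} = \frac{1}{1208 + \sqrt{2} \sqrt{-41}} = \frac{1}{1208 + \sqrt{2} i \sqrt{41}} = \frac{1}{1208 + i \sqrt{82}}$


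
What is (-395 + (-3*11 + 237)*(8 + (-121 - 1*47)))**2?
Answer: 1091311225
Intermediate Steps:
(-395 + (-3*11 + 237)*(8 + (-121 - 1*47)))**2 = (-395 + (-33 + 237)*(8 + (-121 - 47)))**2 = (-395 + 204*(8 - 168))**2 = (-395 + 204*(-160))**2 = (-395 - 32640)**2 = (-33035)**2 = 1091311225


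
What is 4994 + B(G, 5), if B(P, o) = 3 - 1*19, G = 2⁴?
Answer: 4978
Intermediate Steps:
G = 16
B(P, o) = -16 (B(P, o) = 3 - 19 = -16)
4994 + B(G, 5) = 4994 - 16 = 4978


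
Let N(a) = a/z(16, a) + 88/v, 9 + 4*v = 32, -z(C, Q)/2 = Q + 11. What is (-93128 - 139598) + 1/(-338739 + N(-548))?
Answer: -973628459772593/4183582667 ≈ -2.3273e+5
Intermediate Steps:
z(C, Q) = -22 - 2*Q (z(C, Q) = -2*(Q + 11) = -2*(11 + Q) = -22 - 2*Q)
v = 23/4 (v = -9/4 + (¼)*32 = -9/4 + 8 = 23/4 ≈ 5.7500)
N(a) = 352/23 + a/(-22 - 2*a) (N(a) = a/(-22 - 2*a) + 88/(23/4) = a/(-22 - 2*a) + 88*(4/23) = a/(-22 - 2*a) + 352/23 = 352/23 + a/(-22 - 2*a))
(-93128 - 139598) + 1/(-338739 + N(-548)) = (-93128 - 139598) + 1/(-338739 + (7744 + 681*(-548))/(46*(11 - 548))) = -232726 + 1/(-338739 + (1/46)*(7744 - 373188)/(-537)) = -232726 + 1/(-338739 + (1/46)*(-1/537)*(-365444)) = -232726 + 1/(-338739 + 182722/12351) = -232726 + 1/(-4183582667/12351) = -232726 - 12351/4183582667 = -973628459772593/4183582667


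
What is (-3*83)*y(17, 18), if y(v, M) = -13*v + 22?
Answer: 49551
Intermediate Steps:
y(v, M) = 22 - 13*v
(-3*83)*y(17, 18) = (-3*83)*(22 - 13*17) = -249*(22 - 221) = -249*(-199) = 49551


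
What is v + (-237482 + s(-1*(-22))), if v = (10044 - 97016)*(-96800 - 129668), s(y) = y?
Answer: 19696137436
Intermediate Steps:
v = 19696374896 (v = -86972*(-226468) = 19696374896)
v + (-237482 + s(-1*(-22))) = 19696374896 + (-237482 - 1*(-22)) = 19696374896 + (-237482 + 22) = 19696374896 - 237460 = 19696137436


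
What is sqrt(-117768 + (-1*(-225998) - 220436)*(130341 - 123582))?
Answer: sqrt(37475790) ≈ 6121.8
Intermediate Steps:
sqrt(-117768 + (-1*(-225998) - 220436)*(130341 - 123582)) = sqrt(-117768 + (225998 - 220436)*6759) = sqrt(-117768 + 5562*6759) = sqrt(-117768 + 37593558) = sqrt(37475790)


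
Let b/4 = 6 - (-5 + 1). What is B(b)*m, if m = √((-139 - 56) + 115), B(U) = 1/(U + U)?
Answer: I*√5/20 ≈ 0.1118*I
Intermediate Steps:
b = 40 (b = 4*(6 - (-5 + 1)) = 4*(6 - 1*(-4)) = 4*(6 + 4) = 4*10 = 40)
B(U) = 1/(2*U)
m = 4*I*√5 (m = √(-195 + 115) = √(-80) = 4*I*√5 ≈ 8.9443*I)
B(b)*m = ((½)/40)*(4*I*√5) = ((½)*(1/40))*(4*I*√5) = (4*I*√5)/80 = I*√5/20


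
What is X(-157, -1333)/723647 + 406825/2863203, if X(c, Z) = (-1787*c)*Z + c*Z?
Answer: -24881436817861/48184843287 ≈ -516.38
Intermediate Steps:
X(c, Z) = -1786*Z*c (X(c, Z) = -1787*Z*c + Z*c = -1786*Z*c)
X(-157, -1333)/723647 + 406825/2863203 = -1786*(-1333)*(-157)/723647 + 406825/2863203 = -373775866*1/723647 + 406825*(1/2863203) = -8692462/16829 + 406825/2863203 = -24881436817861/48184843287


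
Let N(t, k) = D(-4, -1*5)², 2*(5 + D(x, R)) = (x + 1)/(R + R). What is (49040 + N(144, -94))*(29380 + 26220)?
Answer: 2727931851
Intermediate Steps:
D(x, R) = -5 + (1 + x)/(4*R) (D(x, R) = -5 + ((x + 1)/(R + R))/2 = -5 + ((1 + x)/((2*R)))/2 = -5 + ((1 + x)*(1/(2*R)))/2 = -5 + ((1 + x)/(2*R))/2 = -5 + (1 + x)/(4*R))
N(t, k) = 9409/400 (N(t, k) = ((1 - 4 - (-20)*5)/(4*((-1*5))))² = ((¼)*(1 - 4 - 20*(-5))/(-5))² = ((¼)*(-⅕)*(1 - 4 + 100))² = ((¼)*(-⅕)*97)² = (-97/20)² = 9409/400)
(49040 + N(144, -94))*(29380 + 26220) = (49040 + 9409/400)*(29380 + 26220) = (19625409/400)*55600 = 2727931851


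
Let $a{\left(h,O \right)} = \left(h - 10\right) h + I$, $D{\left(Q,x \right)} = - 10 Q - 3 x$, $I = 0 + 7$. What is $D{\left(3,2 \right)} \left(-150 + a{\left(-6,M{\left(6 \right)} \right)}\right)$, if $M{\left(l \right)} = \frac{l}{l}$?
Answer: $1692$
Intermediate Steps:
$I = 7$
$M{\left(l \right)} = 1$
$a{\left(h,O \right)} = 7 + h \left(-10 + h\right)$ ($a{\left(h,O \right)} = \left(h - 10\right) h + 7 = \left(-10 + h\right) h + 7 = h \left(-10 + h\right) + 7 = 7 + h \left(-10 + h\right)$)
$D{\left(3,2 \right)} \left(-150 + a{\left(-6,M{\left(6 \right)} \right)}\right) = \left(\left(-10\right) 3 - 6\right) \left(-150 + \left(7 + \left(-6\right)^{2} - -60\right)\right) = \left(-30 - 6\right) \left(-150 + \left(7 + 36 + 60\right)\right) = - 36 \left(-150 + 103\right) = \left(-36\right) \left(-47\right) = 1692$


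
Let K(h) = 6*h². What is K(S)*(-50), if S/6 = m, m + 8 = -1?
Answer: -874800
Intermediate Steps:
m = -9 (m = -8 - 1 = -9)
S = -54 (S = 6*(-9) = -54)
K(S)*(-50) = (6*(-54)²)*(-50) = (6*2916)*(-50) = 17496*(-50) = -874800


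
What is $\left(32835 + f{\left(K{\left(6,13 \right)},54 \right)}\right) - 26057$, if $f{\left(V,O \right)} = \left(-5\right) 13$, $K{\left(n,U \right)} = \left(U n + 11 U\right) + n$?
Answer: $6713$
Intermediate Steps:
$K{\left(n,U \right)} = n + 11 U + U n$ ($K{\left(n,U \right)} = \left(11 U + U n\right) + n = n + 11 U + U n$)
$f{\left(V,O \right)} = -65$
$\left(32835 + f{\left(K{\left(6,13 \right)},54 \right)}\right) - 26057 = \left(32835 - 65\right) - 26057 = 32770 - 26057 = 6713$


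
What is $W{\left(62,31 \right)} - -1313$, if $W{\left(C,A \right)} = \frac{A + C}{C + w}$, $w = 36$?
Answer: $\frac{128767}{98} \approx 1313.9$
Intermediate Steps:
$W{\left(C,A \right)} = \frac{A + C}{36 + C}$ ($W{\left(C,A \right)} = \frac{A + C}{C + 36} = \frac{A + C}{36 + C}$)
$W{\left(62,31 \right)} - -1313 = \frac{31 + 62}{36 + 62} - -1313 = \frac{1}{98} \cdot 93 + 1313 = \frac{93}{98} + 1313 = \frac{128767}{98}$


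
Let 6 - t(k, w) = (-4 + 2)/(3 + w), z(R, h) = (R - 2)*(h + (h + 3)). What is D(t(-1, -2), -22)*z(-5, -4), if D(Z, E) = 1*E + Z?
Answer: -490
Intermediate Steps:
z(R, h) = (-2 + R)*(3 + 2*h) (z(R, h) = (-2 + R)*(h + (3 + h)) = (-2 + R)*(3 + 2*h))
t(k, w) = 6 + 2/(3 + w) (t(k, w) = 6 - (-4 + 2)/(3 + w) = 6 - (-2)/(3 + w) = 6 + 2/(3 + w))
D(Z, E) = E + Z
D(t(-1, -2), -22)*z(-5, -4) = (-22 + 2*(10 + 3*(-2))/(3 - 2))*(-6 - 4*(-4) + 3*(-5) + 2*(-5)*(-4)) = (-22 + 2*(10 - 6)/1)*(-6 + 16 - 15 + 40) = (-22 + 2*1*4)*35 = (-22 + 8)*35 = -14*35 = -490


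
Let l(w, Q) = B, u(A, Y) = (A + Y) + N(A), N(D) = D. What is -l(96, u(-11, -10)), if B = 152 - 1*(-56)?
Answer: -208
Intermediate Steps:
B = 208 (B = 152 + 56 = 208)
u(A, Y) = Y + 2*A (u(A, Y) = (A + Y) + A = Y + 2*A)
l(w, Q) = 208
-l(96, u(-11, -10)) = -1*208 = -208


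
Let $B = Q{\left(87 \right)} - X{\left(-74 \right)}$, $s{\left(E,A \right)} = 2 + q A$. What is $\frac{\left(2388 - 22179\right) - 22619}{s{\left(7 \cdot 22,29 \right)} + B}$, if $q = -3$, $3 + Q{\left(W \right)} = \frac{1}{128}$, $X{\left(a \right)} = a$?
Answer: $\frac{5428480}{1791} \approx 3031.0$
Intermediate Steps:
$Q{\left(W \right)} = - \frac{383}{128}$ ($Q{\left(W \right)} = -3 + \frac{1}{128} = - \frac{383}{128}$)
$s{\left(E,A \right)} = 2 - 3 A$
$B = \frac{9089}{128}$ ($B = - \frac{383}{128} - -74 = - \frac{383}{128} + 74 = \frac{9089}{128} \approx 71.008$)
$\frac{\left(2388 - 22179\right) - 22619}{s{\left(7 \cdot 22,29 \right)} + B} = \frac{\left(2388 - 22179\right) - 22619}{\left(2 - 87\right) + \frac{9089}{128}} = \frac{-19791 - 22619}{\left(2 - 87\right) + \frac{9089}{128}} = - \frac{42410}{-85 + \frac{9089}{128}} = - \frac{42410}{- \frac{1791}{128}} = \left(-42410\right) \left(- \frac{128}{1791}\right) = \frac{5428480}{1791}$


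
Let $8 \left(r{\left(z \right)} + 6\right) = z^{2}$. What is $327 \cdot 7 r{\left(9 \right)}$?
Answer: $\frac{75537}{8} \approx 9442.1$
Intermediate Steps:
$r{\left(z \right)} = -6 + \frac{z^{2}}{8}$
$327 \cdot 7 r{\left(9 \right)} = 327 \cdot 7 \left(-6 + \frac{9^{2}}{8}\right) = 327 \cdot 7 \left(-6 + \frac{1}{8} \cdot 81\right) = 327 \cdot 7 \left(-6 + \frac{81}{8}\right) = 327 \cdot 7 \cdot \frac{33}{8} = 327 \cdot \frac{231}{8} = \frac{75537}{8}$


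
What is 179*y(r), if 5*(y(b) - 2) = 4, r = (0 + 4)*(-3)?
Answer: 2506/5 ≈ 501.20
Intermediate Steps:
r = -12 (r = 4*(-3) = -12)
y(b) = 14/5 (y(b) = 2 + (1/5)*4 = 2 + 4/5 = 14/5)
179*y(r) = 179*(14/5) = 2506/5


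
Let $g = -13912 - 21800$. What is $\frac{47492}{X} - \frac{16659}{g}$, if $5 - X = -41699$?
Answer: $\frac{33205295}{20685184} \approx 1.6053$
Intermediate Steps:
$X = 41704$ ($X = 5 - -41699 = 5 + 41699 = 41704$)
$g = -35712$ ($g = -13912 - 21800 = -35712$)
$\frac{47492}{X} - \frac{16659}{g} = \frac{47492}{41704} - \frac{16659}{-35712} = 47492 \cdot \frac{1}{41704} - - \frac{1851}{3968} = \frac{11873}{10426} + \frac{1851}{3968} = \frac{33205295}{20685184}$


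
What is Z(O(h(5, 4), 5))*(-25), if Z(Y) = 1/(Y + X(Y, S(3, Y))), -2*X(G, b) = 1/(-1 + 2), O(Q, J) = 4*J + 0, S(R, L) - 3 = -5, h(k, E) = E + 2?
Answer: -50/39 ≈ -1.2821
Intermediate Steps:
h(k, E) = 2 + E
S(R, L) = -2 (S(R, L) = 3 - 5 = -2)
O(Q, J) = 4*J
X(G, b) = -1/2 (X(G, b) = -1/(2*(-1 + 2)) = -1/2/1 = -1/2*1 = -1/2)
Z(Y) = 1/(-1/2 + Y) (Z(Y) = 1/(Y - 1/2) = 1/(-1/2 + Y))
Z(O(h(5, 4), 5))*(-25) = (2/(-1 + 2*(4*5)))*(-25) = (2/(-1 + 2*20))*(-25) = (2/(-1 + 40))*(-25) = (2/39)*(-25) = -50/39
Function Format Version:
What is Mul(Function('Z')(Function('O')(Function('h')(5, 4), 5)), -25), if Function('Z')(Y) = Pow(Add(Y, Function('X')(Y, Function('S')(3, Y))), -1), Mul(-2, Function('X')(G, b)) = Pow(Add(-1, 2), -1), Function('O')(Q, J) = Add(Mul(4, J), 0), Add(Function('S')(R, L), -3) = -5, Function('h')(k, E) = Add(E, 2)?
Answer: Rational(-50, 39) ≈ -1.2821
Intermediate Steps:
Function('h')(k, E) = Add(2, E)
Function('S')(R, L) = -2 (Function('S')(R, L) = Add(3, -5) = -2)
Function('O')(Q, J) = Mul(4, J)
Function('X')(G, b) = Rational(-1, 2) (Function('X')(G, b) = Mul(Rational(-1, 2), Pow(Add(-1, 2), -1)) = Mul(Rational(-1, 2), Pow(1, -1)) = Mul(Rational(-1, 2), 1) = Rational(-1, 2))
Function('Z')(Y) = Pow(Add(Rational(-1, 2), Y), -1) (Function('Z')(Y) = Pow(Add(Y, Rational(-1, 2)), -1) = Pow(Add(Rational(-1, 2), Y), -1))
Mul(Function('Z')(Function('O')(Function('h')(5, 4), 5)), -25) = Mul(Mul(2, Pow(Add(-1, Mul(2, Mul(4, 5))), -1)), -25) = Mul(Mul(2, Pow(Add(-1, Mul(2, 20)), -1)), -25) = Mul(Mul(2, Pow(Add(-1, 40), -1)), -25) = Mul(Mul(2, Pow(39, -1)), -25) = Mul(Mul(2, Rational(1, 39)), -25) = Mul(Rational(2, 39), -25) = Rational(-50, 39)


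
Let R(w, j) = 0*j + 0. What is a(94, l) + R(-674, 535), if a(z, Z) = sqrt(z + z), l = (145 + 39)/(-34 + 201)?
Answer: 2*sqrt(47) ≈ 13.711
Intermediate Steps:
l = 184/167 ≈ 1.1018
R(w, j) = 0 (R(w, j) = 0 + 0 = 0)
a(z, Z) = sqrt(2)*sqrt(z) (a(z, Z) = sqrt(2*z) = sqrt(2)*sqrt(z))
a(94, l) + R(-674, 535) = sqrt(2)*sqrt(94) + 0 = 2*sqrt(47) + 0 = 2*sqrt(47)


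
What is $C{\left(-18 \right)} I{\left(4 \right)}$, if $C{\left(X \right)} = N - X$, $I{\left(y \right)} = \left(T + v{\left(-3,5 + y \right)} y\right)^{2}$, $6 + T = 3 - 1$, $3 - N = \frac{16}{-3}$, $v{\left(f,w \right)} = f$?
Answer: $\frac{20224}{3} \approx 6741.3$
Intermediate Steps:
$N = \frac{25}{3}$ ($N = 3 - \frac{16}{-3} = 3 - 16 \left(- \frac{1}{3}\right) = 3 - - \frac{16}{3} = 3 + \frac{16}{3} = \frac{25}{3} \approx 8.3333$)
$T = -4$ ($T = -6 + \left(3 - 1\right) = -6 + 2 = -4$)
$I{\left(y \right)} = \left(-4 - 3 y\right)^{2}$
$C{\left(X \right)} = \frac{25}{3} - X$
$C{\left(-18 \right)} I{\left(4 \right)} = \left(\frac{25}{3} - -18\right) \left(4 + 3 \cdot 4\right)^{2} = \left(\frac{25}{3} + 18\right) \left(4 + 12\right)^{2} = \frac{79 \cdot 16^{2}}{3} = \frac{79}{3} \cdot 256 = \frac{20224}{3}$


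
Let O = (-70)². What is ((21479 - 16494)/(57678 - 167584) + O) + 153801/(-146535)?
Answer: 26299078949773/5368358570 ≈ 4898.9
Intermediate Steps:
O = 4900
((21479 - 16494)/(57678 - 167584) + O) + 153801/(-146535) = ((21479 - 16494)/(57678 - 167584) + 4900) + 153801/(-146535) = (4985/(-109906) + 4900) + 153801*(-1/146535) = (4985*(-1/109906) + 4900) - 51267/48845 = (-4985/109906 + 4900) - 51267/48845 = 538534415/109906 - 51267/48845 = 26299078949773/5368358570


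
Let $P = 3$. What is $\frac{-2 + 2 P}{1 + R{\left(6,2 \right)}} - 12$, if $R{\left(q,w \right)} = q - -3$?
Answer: $- \frac{58}{5} \approx -11.6$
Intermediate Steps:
$R{\left(q,w \right)} = 3 + q$ ($R{\left(q,w \right)} = q + 3 = 3 + q$)
$\frac{-2 + 2 P}{1 + R{\left(6,2 \right)}} - 12 = \frac{-2 + 2 \cdot 3}{1 + \left(3 + 6\right)} - 12 = \frac{-2 + 6}{1 + 9} - 12 = \frac{4}{10} - 12 = 4 \cdot \frac{1}{10} - 12 = \frac{2}{5} - 12 = - \frac{58}{5}$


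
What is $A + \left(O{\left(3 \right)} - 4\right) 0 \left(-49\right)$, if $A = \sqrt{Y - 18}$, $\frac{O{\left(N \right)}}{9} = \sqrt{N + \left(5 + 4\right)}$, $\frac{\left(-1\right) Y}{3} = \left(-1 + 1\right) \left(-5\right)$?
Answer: $3 i \sqrt{2} \approx 4.2426 i$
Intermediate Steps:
$Y = 0$ ($Y = - 3 \left(-1 + 1\right) \left(-5\right) = - 3 \cdot 0 \left(-5\right) = \left(-3\right) 0 = 0$)
$O{\left(N \right)} = 9 \sqrt{9 + N}$ ($O{\left(N \right)} = 9 \sqrt{N + \left(5 + 4\right)} = 9 \sqrt{N + 9} = 9 \sqrt{9 + N}$)
$A = 3 i \sqrt{2}$ ($A = \sqrt{0 - 18} = \sqrt{-18} = 3 i \sqrt{2} \approx 4.2426 i$)
$A + \left(O{\left(3 \right)} - 4\right) 0 \left(-49\right) = 3 i \sqrt{2} + \left(9 \sqrt{9 + 3} - 4\right) 0 \left(-49\right) = 3 i \sqrt{2} + \left(9 \sqrt{12} - 4\right) 0 \left(-49\right) = 3 i \sqrt{2} + \left(9 \cdot 2 \sqrt{3} - 4\right) 0 \left(-49\right) = 3 i \sqrt{2} + \left(18 \sqrt{3} - 4\right) 0 \left(-49\right) = 3 i \sqrt{2} + \left(-4 + 18 \sqrt{3}\right) 0 \left(-49\right) = 3 i \sqrt{2} + 0 \left(-49\right) = 3 i \sqrt{2} + 0 = 3 i \sqrt{2}$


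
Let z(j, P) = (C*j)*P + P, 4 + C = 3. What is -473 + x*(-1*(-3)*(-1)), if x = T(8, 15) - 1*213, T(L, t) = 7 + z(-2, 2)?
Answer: 127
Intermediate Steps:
C = -1 (C = -4 + 3 = -1)
z(j, P) = P - P*j (z(j, P) = (-j)*P + P = -P*j + P = P - P*j)
T(L, t) = 13 (T(L, t) = 7 + 2*(1 - 1*(-2)) = 7 + 2*(1 + 2) = 7 + 2*3 = 7 + 6 = 13)
x = -200 (x = 13 - 1*213 = 13 - 213 = -200)
-473 + x*(-1*(-3)*(-1)) = -473 - 200*(-1*(-3))*(-1) = -473 - 600*(-1) = -473 - 200*(-3) = -473 + 600 = 127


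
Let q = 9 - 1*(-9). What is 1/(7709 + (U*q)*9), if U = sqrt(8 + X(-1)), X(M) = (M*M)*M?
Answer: 7709/59244973 - 162*sqrt(7)/59244973 ≈ 0.00012289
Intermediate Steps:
X(M) = M**3 (X(M) = M**2*M = M**3)
q = 18 (q = 9 + 9 = 18)
U = sqrt(7) (U = sqrt(8 + (-1)**3) = sqrt(8 - 1) = sqrt(7) ≈ 2.6458)
1/(7709 + (U*q)*9) = 1/(7709 + (sqrt(7)*18)*9) = 1/(7709 + (18*sqrt(7))*9) = 1/(7709 + 162*sqrt(7))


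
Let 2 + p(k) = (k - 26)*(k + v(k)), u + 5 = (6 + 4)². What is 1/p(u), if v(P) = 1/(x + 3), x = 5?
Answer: 8/52493 ≈ 0.00015240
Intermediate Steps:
v(P) = ⅛ (v(P) = 1/(5 + 3) = 1/8 = ⅛)
u = 95 (u = -5 + (6 + 4)² = -5 + 10² = -5 + 100 = 95)
p(k) = -2 + (-26 + k)*(⅛ + k) (p(k) = -2 + (k - 26)*(k + ⅛) = -2 + (-26 + k)*(⅛ + k))
1/p(u) = 1/(-21/4 + 95² - 207/8*95) = 1/(-21/4 + 9025 - 19665/8) = 1/(52493/8) = 8/52493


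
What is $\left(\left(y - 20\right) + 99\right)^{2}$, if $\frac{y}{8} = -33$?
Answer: $34225$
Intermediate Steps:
$y = -264$ ($y = 8 \left(-33\right) = -264$)
$\left(\left(y - 20\right) + 99\right)^{2} = \left(\left(-264 - 20\right) + 99\right)^{2} = \left(-284 + 99\right)^{2} = \left(-185\right)^{2} = 34225$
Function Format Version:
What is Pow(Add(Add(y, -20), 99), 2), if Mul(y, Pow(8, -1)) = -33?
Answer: 34225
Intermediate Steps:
y = -264 (y = Mul(8, -33) = -264)
Pow(Add(Add(y, -20), 99), 2) = Pow(Add(Add(-264, -20), 99), 2) = Pow(Add(-284, 99), 2) = Pow(-185, 2) = 34225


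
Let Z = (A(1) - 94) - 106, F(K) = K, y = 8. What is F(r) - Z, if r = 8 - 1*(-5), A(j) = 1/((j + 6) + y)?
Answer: 3194/15 ≈ 212.93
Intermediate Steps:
A(j) = 1/(14 + j) (A(j) = 1/((j + 6) + 8) = 1/((6 + j) + 8) = 1/(14 + j))
r = 13 (r = 8 + 5 = 13)
Z = -2999/15 (Z = (1/(14 + 1) - 94) - 106 = (1/15 - 94) - 106 = -1409/15 - 106 = -2999/15 ≈ -199.93)
F(r) - Z = 13 - 1*(-2999/15) = 13 + 2999/15 = 3194/15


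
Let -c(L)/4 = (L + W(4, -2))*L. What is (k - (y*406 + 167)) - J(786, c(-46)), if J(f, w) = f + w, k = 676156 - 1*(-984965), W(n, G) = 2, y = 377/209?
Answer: 348514114/209 ≈ 1.6675e+6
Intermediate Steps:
y = 377/209 (y = 377*(1/209) = 377/209 ≈ 1.8038)
k = 1661121 (k = 676156 + 984965 = 1661121)
c(L) = -4*L*(2 + L) (c(L) = -4*(L + 2)*L = -4*(2 + L)*L = -4*L*(2 + L))
(k - (y*406 + 167)) - J(786, c(-46)) = (1661121 - ((377/209)*406 + 167)) - (786 - 4*(-46)*(2 - 46)) = (1661121 - (153062/209 + 167)) - (786 - 4*(-46)*(-44)) = (1661121 - 1*187965/209) - (786 - 8096) = (1661121 - 187965/209) - 1*(-7310) = 346986324/209 + 7310 = 348514114/209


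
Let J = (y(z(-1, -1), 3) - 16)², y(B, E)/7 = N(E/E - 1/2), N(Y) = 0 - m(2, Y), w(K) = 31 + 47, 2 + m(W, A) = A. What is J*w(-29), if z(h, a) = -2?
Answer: 4719/2 ≈ 2359.5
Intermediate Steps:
m(W, A) = -2 + A
w(K) = 78
N(Y) = 2 - Y (N(Y) = 0 - (-2 + Y) = 0 + (2 - Y) = 2 - Y)
y(B, E) = 21/2 (y(B, E) = 7*(2 - (E/E - 1/2)) = 7*(2 - (1 - 1*½)) = 7*(2 - (1 - ½)) = 7*(2 - 1*½) = 7*(2 - ½) = 7*(3/2) = 21/2)
J = 121/4 (J = (21/2 - 16)² = (-11/2)² = 121/4 ≈ 30.250)
J*w(-29) = (121/4)*78 = 4719/2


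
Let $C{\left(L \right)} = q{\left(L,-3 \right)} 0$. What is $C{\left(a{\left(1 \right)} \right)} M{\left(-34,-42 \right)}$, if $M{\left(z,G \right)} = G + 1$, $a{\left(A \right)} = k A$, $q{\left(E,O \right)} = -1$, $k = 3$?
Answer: $0$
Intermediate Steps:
$a{\left(A \right)} = 3 A$
$M{\left(z,G \right)} = 1 + G$
$C{\left(L \right)} = 0$ ($C{\left(L \right)} = \left(-1\right) 0 = 0$)
$C{\left(a{\left(1 \right)} \right)} M{\left(-34,-42 \right)} = 0 \left(1 - 42\right) = 0 \left(-41\right) = 0$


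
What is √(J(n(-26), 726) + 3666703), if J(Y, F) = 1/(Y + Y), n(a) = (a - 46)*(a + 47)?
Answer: √232850307291/252 ≈ 1914.9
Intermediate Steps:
n(a) = (-46 + a)*(47 + a)
J(Y, F) = 1/(2*Y)
√(J(n(-26), 726) + 3666703) = √(1/(2*(-2162 - 26 + (-26)²)) + 3666703) = √(1/(2*(-2162 - 26 + 676)) + 3666703) = √((½)/(-1512) + 3666703) = √((½)*(-1/1512) + 3666703) = √(-1/3024 + 3666703) = √(11088109871/3024) = √232850307291/252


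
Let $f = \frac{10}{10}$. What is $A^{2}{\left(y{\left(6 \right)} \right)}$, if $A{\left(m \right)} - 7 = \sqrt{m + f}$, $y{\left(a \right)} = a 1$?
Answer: $\left(7 + \sqrt{7}\right)^{2} \approx 93.041$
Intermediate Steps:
$y{\left(a \right)} = a$
$f = 1$ ($f = 10 \cdot \frac{1}{10} = 1$)
$A{\left(m \right)} = 7 + \sqrt{1 + m}$ ($A{\left(m \right)} = 7 + \sqrt{m + 1} = 7 + \sqrt{1 + m}$)
$A^{2}{\left(y{\left(6 \right)} \right)} = \left(7 + \sqrt{1 + 6}\right)^{2} = \left(7 + \sqrt{7}\right)^{2}$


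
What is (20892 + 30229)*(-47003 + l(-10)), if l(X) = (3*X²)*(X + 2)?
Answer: -2525530763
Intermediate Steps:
l(X) = 3*X²*(2 + X) (l(X) = (3*X²)*(2 + X) = 3*X²*(2 + X))
(20892 + 30229)*(-47003 + l(-10)) = (20892 + 30229)*(-47003 + 3*(-10)²*(2 - 10)) = 51121*(-47003 + 3*100*(-8)) = 51121*(-47003 - 2400) = 51121*(-49403) = -2525530763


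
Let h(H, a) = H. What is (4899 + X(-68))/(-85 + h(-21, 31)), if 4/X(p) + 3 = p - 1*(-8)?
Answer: -308633/6678 ≈ -46.216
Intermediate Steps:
X(p) = 4/(5 + p) (X(p) = 4/(-3 + (p - 1*(-8))) = 4/(-3 + (p + 8)) = 4/(-3 + (8 + p)) = 4/(5 + p))
(4899 + X(-68))/(-85 + h(-21, 31)) = (4899 + 4/(5 - 68))/(-85 - 21) = (4899 + 4/(-63))/(-106) = (4899 + 4*(-1/63))*(-1/106) = (4899 - 4/63)*(-1/106) = (308633/63)*(-1/106) = -308633/6678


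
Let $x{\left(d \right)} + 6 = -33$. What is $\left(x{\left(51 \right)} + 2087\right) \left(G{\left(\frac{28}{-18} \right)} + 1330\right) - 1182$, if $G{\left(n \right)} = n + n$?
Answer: $\frac{24446578}{9} \approx 2.7163 \cdot 10^{6}$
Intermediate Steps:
$x{\left(d \right)} = -39$ ($x{\left(d \right)} = -6 - 33 = -39$)
$G{\left(n \right)} = 2 n$
$\left(x{\left(51 \right)} + 2087\right) \left(G{\left(\frac{28}{-18} \right)} + 1330\right) - 1182 = \left(-39 + 2087\right) \left(2 \frac{28}{-18} + 1330\right) - 1182 = 2048 \left(2 \cdot 28 \left(- \frac{1}{18}\right) + 1330\right) - 1182 = 2048 \left(2 \left(- \frac{14}{9}\right) + 1330\right) - 1182 = 2048 \left(- \frac{28}{9} + 1330\right) - 1182 = 2048 \cdot \frac{11942}{9} - 1182 = \frac{24457216}{9} - 1182 = \frac{24446578}{9}$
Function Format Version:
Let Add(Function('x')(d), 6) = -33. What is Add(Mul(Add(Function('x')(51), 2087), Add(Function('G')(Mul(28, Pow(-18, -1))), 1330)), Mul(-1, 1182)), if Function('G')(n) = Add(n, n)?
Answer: Rational(24446578, 9) ≈ 2.7163e+6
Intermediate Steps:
Function('x')(d) = -39 (Function('x')(d) = Add(-6, -33) = -39)
Function('G')(n) = Mul(2, n)
Add(Mul(Add(Function('x')(51), 2087), Add(Function('G')(Mul(28, Pow(-18, -1))), 1330)), Mul(-1, 1182)) = Add(Mul(Add(-39, 2087), Add(Mul(2, Mul(28, Pow(-18, -1))), 1330)), Mul(-1, 1182)) = Add(Mul(2048, Add(Mul(2, Mul(28, Rational(-1, 18))), 1330)), -1182) = Add(Mul(2048, Add(Mul(2, Rational(-14, 9)), 1330)), -1182) = Add(Mul(2048, Add(Rational(-28, 9), 1330)), -1182) = Add(Mul(2048, Rational(11942, 9)), -1182) = Add(Rational(24457216, 9), -1182) = Rational(24446578, 9)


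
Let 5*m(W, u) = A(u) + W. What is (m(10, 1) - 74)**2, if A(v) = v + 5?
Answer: 125316/25 ≈ 5012.6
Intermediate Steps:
A(v) = 5 + v
m(W, u) = 1 + W/5 + u/5 (m(W, u) = ((5 + u) + W)/5 = (5 + W + u)/5 = 1 + W/5 + u/5)
(m(10, 1) - 74)**2 = ((1 + (1/5)*10 + (1/5)*1) - 74)**2 = ((1 + 2 + 1/5) - 74)**2 = (16/5 - 74)**2 = (-354/5)**2 = 125316/25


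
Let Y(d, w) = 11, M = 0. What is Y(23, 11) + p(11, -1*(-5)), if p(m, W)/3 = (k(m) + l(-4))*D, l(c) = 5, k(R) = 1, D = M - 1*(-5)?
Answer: 101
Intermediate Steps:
D = 5 (D = 0 - 1*(-5) = 0 + 5 = 5)
p(m, W) = 90 (p(m, W) = 3*((1 + 5)*5) = 3*(6*5) = 3*30 = 90)
Y(23, 11) + p(11, -1*(-5)) = 11 + 90 = 101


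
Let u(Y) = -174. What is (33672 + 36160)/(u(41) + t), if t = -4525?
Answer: -69832/4699 ≈ -14.861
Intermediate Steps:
(33672 + 36160)/(u(41) + t) = (33672 + 36160)/(-174 - 4525) = 69832/(-4699) = 69832*(-1/4699) = -69832/4699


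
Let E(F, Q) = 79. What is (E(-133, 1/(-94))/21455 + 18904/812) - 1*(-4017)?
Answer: 2513844796/622195 ≈ 4040.3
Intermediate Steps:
(E(-133, 1/(-94))/21455 + 18904/812) - 1*(-4017) = (79/21455 + 18904/812) - 1*(-4017) = (79*(1/21455) + 18904*(1/812)) + 4017 = (79/21455 + 4726/203) + 4017 = 14487481/622195 + 4017 = 2513844796/622195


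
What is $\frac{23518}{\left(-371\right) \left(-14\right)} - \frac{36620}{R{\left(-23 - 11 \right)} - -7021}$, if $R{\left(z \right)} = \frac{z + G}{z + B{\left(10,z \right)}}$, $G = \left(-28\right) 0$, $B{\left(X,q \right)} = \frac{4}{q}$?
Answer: $- \frac{3633839939}{5288476263} \approx -0.68712$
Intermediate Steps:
$G = 0$
$R{\left(z \right)} = \frac{z}{z + \frac{4}{z}}$ ($R{\left(z \right)} = \frac{z + 0}{z + \frac{4}{z}} = \frac{z}{z + \frac{4}{z}}$)
$\frac{23518}{\left(-371\right) \left(-14\right)} - \frac{36620}{R{\left(-23 - 11 \right)} - -7021} = \frac{23518}{\left(-371\right) \left(-14\right)} - \frac{36620}{\frac{\left(-23 - 11\right)^{2}}{4 + \left(-23 - 11\right)^{2}} - -7021} = \frac{23518}{5194} - \frac{36620}{\frac{\left(-23 - 11\right)^{2}}{4 + \left(-23 - 11\right)^{2}} + 7021} = 23518 \cdot \frac{1}{5194} - \frac{36620}{\frac{\left(-34\right)^{2}}{4 + \left(-34\right)^{2}} + 7021} = \frac{11759}{2597} - \frac{36620}{\frac{1156}{4 + 1156} + 7021} = \frac{11759}{2597} - \frac{36620}{\frac{1156}{1160} + 7021} = \frac{11759}{2597} - \frac{36620}{1156 \cdot \frac{1}{1160} + 7021} = \frac{11759}{2597} - \frac{36620}{\frac{289}{290} + 7021} = \frac{11759}{2597} - \frac{36620}{\frac{2036379}{290}} = \frac{11759}{2597} - \frac{10619800}{2036379} = - \frac{3633839939}{5288476263}$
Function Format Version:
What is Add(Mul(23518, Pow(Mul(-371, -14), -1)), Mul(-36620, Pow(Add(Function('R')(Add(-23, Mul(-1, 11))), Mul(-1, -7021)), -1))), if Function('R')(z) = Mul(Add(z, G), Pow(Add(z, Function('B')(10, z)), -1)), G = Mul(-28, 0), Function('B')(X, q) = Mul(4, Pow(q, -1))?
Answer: Rational(-3633839939, 5288476263) ≈ -0.68712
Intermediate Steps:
G = 0
Function('R')(z) = Mul(z, Pow(Add(z, Mul(4, Pow(z, -1))), -1)) (Function('R')(z) = Mul(Add(z, 0), Pow(Add(z, Mul(4, Pow(z, -1))), -1)) = Mul(z, Pow(Add(z, Mul(4, Pow(z, -1))), -1)))
Add(Mul(23518, Pow(Mul(-371, -14), -1)), Mul(-36620, Pow(Add(Function('R')(Add(-23, Mul(-1, 11))), Mul(-1, -7021)), -1))) = Add(Mul(23518, Pow(Mul(-371, -14), -1)), Mul(-36620, Pow(Add(Mul(Pow(Add(-23, Mul(-1, 11)), 2), Pow(Add(4, Pow(Add(-23, Mul(-1, 11)), 2)), -1)), Mul(-1, -7021)), -1))) = Add(Mul(23518, Pow(5194, -1)), Mul(-36620, Pow(Add(Mul(Pow(Add(-23, -11), 2), Pow(Add(4, Pow(Add(-23, -11), 2)), -1)), 7021), -1))) = Add(Mul(23518, Rational(1, 5194)), Mul(-36620, Pow(Add(Mul(Pow(-34, 2), Pow(Add(4, Pow(-34, 2)), -1)), 7021), -1))) = Add(Rational(11759, 2597), Mul(-36620, Pow(Add(Mul(1156, Pow(Add(4, 1156), -1)), 7021), -1))) = Add(Rational(11759, 2597), Mul(-36620, Pow(Add(Mul(1156, Pow(1160, -1)), 7021), -1))) = Add(Rational(11759, 2597), Mul(-36620, Pow(Add(Mul(1156, Rational(1, 1160)), 7021), -1))) = Add(Rational(11759, 2597), Mul(-36620, Pow(Add(Rational(289, 290), 7021), -1))) = Add(Rational(11759, 2597), Mul(-36620, Pow(Rational(2036379, 290), -1))) = Add(Rational(11759, 2597), Mul(-36620, Rational(290, 2036379))) = Add(Rational(11759, 2597), Rational(-10619800, 2036379)) = Rational(-3633839939, 5288476263)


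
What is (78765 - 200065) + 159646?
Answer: 38346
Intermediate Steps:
(78765 - 200065) + 159646 = -121300 + 159646 = 38346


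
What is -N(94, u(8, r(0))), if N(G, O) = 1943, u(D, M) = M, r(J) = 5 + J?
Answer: -1943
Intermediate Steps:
-N(94, u(8, r(0))) = -1*1943 = -1943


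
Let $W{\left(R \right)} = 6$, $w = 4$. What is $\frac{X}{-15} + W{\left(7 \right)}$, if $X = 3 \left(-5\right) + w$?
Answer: $\frac{101}{15} \approx 6.7333$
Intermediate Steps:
$X = -11$ ($X = 3 \left(-5\right) + 4 = -15 + 4 = -11$)
$\frac{X}{-15} + W{\left(7 \right)} = - \frac{11}{-15} + 6 = \left(-11\right) \left(- \frac{1}{15}\right) + 6 = \frac{11}{15} + 6 = \frac{101}{15}$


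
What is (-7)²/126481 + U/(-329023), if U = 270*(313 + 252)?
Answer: -19278554423/41615158063 ≈ -0.46326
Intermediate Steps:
U = 152550 (U = 270*565 = 152550)
(-7)²/126481 + U/(-329023) = (-7)²/126481 + 152550/(-329023) = 49*(1/126481) + 152550*(-1/329023) = 49/126481 - 152550/329023 = -19278554423/41615158063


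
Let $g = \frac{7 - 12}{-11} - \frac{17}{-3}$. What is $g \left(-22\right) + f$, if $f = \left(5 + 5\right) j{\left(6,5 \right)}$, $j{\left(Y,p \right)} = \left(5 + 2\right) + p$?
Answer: $- \frac{44}{3} \approx -14.667$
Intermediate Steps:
$j{\left(Y,p \right)} = 7 + p$
$g = \frac{202}{33}$ ($g = \left(7 - 12\right) \left(- \frac{1}{11}\right) - - \frac{17}{3} = \left(-5\right) \left(- \frac{1}{11}\right) + \frac{17}{3} = \frac{5}{11} + \frac{17}{3} = \frac{202}{33} \approx 6.1212$)
$f = 120$ ($f = \left(5 + 5\right) \left(7 + 5\right) = 10 \cdot 12 = 120$)
$g \left(-22\right) + f = \frac{202}{33} \left(-22\right) + 120 = - \frac{404}{3} + 120 = - \frac{44}{3}$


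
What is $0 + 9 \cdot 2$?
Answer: $18$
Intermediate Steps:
$0 + 9 \cdot 2 = 0 + 18 = 18$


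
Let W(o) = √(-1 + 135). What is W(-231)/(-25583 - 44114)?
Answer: -√134/69697 ≈ -0.00016609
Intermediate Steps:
W(o) = √134
W(-231)/(-25583 - 44114) = √134/(-25583 - 44114) = √134/(-69697) = √134*(-1/69697) = -√134/69697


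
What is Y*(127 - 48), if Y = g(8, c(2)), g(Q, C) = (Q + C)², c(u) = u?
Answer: 7900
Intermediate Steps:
g(Q, C) = (C + Q)²
Y = 100 (Y = (2 + 8)² = 10² = 100)
Y*(127 - 48) = 100*(127 - 48) = 100*79 = 7900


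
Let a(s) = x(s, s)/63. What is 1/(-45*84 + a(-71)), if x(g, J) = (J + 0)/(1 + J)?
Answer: -4410/16669729 ≈ -0.00026455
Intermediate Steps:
x(g, J) = J/(1 + J)
a(s) = s/(63*(1 + s)) (a(s) = (s/(1 + s))/63 = (s/(1 + s))*(1/63) = s/(63*(1 + s)))
1/(-45*84 + a(-71)) = 1/(-45*84 + (1/63)*(-71)/(1 - 71)) = 1/(-3780 + (1/63)*(-71)/(-70)) = 1/(-3780 + (1/63)*(-71)*(-1/70)) = 1/(-3780 + 71/4410) = 1/(-16669729/4410) = -4410/16669729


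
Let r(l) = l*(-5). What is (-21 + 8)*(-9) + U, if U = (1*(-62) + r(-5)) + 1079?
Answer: 1159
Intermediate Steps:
r(l) = -5*l
U = 1042 (U = (1*(-62) - 5*(-5)) + 1079 = (-62 + 25) + 1079 = -37 + 1079 = 1042)
(-21 + 8)*(-9) + U = (-21 + 8)*(-9) + 1042 = -13*(-9) + 1042 = 117 + 1042 = 1159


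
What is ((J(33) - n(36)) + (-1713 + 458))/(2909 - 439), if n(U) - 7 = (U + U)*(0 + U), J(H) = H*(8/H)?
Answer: -1923/1235 ≈ -1.5571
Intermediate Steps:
J(H) = 8
n(U) = 7 + 2*U² (n(U) = 7 + (U + U)*(0 + U) = 7 + (2*U)*U = 7 + 2*U²)
((J(33) - n(36)) + (-1713 + 458))/(2909 - 439) = ((8 - (7 + 2*36²)) + (-1713 + 458))/(2909 - 439) = ((8 - (7 + 2*1296)) - 1255)/2470 = ((8 - (7 + 2592)) - 1255)*(1/2470) = ((8 - 1*2599) - 1255)*(1/2470) = ((8 - 2599) - 1255)*(1/2470) = (-2591 - 1255)*(1/2470) = -3846*1/2470 = -1923/1235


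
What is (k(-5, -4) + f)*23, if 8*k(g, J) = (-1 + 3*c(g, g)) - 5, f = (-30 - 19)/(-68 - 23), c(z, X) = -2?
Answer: -575/26 ≈ -22.115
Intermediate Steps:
f = 7/13 (f = -49/(-91) = -49*(-1/91) = 7/13 ≈ 0.53846)
k(g, J) = -3/2 (k(g, J) = ((-1 + 3*(-2)) - 5)/8 = ((-1 - 6) - 5)/8 = (-7 - 5)/8 = (1/8)*(-12) = -3/2)
(k(-5, -4) + f)*23 = (-3/2 + 7/13)*23 = -25/26*23 = -575/26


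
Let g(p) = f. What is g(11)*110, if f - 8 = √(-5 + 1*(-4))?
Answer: 880 + 330*I ≈ 880.0 + 330.0*I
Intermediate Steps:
f = 8 + 3*I (f = 8 + √(-5 + 1*(-4)) = 8 + √(-5 - 4) = 8 + √(-9) = 8 + 3*I ≈ 8.0 + 3.0*I)
g(p) = 8 + 3*I
g(11)*110 = (8 + 3*I)*110 = 880 + 330*I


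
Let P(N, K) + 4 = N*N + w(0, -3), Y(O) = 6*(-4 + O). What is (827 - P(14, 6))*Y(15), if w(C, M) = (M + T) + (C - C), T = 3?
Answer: 41910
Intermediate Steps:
Y(O) = -24 + 6*O
w(C, M) = 3 + M (w(C, M) = (M + 3) + (C - C) = (3 + M) + 0 = 3 + M)
P(N, K) = -4 + N² (P(N, K) = -4 + (N*N + (3 - 3)) = -4 + (N² + 0) = -4 + N²)
(827 - P(14, 6))*Y(15) = (827 - (-4 + 14²))*(-24 + 6*15) = (827 - (-4 + 196))*(-24 + 90) = (827 - 1*192)*66 = (827 - 192)*66 = 635*66 = 41910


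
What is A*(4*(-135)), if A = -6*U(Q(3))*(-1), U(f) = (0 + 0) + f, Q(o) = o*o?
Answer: -29160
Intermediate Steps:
Q(o) = o**2
U(f) = f (U(f) = 0 + f = f)
A = 54 (A = -6*3**2*(-1) = -6*9*(-1) = -54*(-1) = 54)
A*(4*(-135)) = 54*(4*(-135)) = 54*(-540) = -29160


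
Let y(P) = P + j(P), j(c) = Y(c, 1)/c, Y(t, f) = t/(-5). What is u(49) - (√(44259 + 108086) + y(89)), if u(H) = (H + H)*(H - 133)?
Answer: -41604/5 - √152345 ≈ -8711.1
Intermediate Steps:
Y(t, f) = -t/5 (Y(t, f) = t*(-⅕) = -t/5)
j(c) = -⅕ (j(c) = (-c/5)/c = -⅕)
y(P) = -⅕ + P (y(P) = P - ⅕ = -⅕ + P)
u(H) = 2*H*(-133 + H) (u(H) = (2*H)*(-133 + H) = 2*H*(-133 + H))
u(49) - (√(44259 + 108086) + y(89)) = 2*49*(-133 + 49) - (√(44259 + 108086) + (-⅕ + 89)) = 2*49*(-84) - (√152345 + 444/5) = -8232 - (444/5 + √152345) = -8232 + (-444/5 - √152345) = -41604/5 - √152345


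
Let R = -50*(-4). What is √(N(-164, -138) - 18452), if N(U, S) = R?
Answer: 78*I*√3 ≈ 135.1*I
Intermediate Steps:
R = 200
N(U, S) = 200
√(N(-164, -138) - 18452) = √(200 - 18452) = √(-18252) = 78*I*√3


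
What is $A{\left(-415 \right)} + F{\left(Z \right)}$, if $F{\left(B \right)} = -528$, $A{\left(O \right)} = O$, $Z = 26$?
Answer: $-943$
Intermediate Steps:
$A{\left(-415 \right)} + F{\left(Z \right)} = -415 - 528 = -943$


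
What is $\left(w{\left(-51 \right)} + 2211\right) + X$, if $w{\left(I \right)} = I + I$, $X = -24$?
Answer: $2085$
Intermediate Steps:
$w{\left(I \right)} = 2 I$
$\left(w{\left(-51 \right)} + 2211\right) + X = \left(2 \left(-51\right) + 2211\right) - 24 = \left(-102 + 2211\right) - 24 = 2109 - 24 = 2085$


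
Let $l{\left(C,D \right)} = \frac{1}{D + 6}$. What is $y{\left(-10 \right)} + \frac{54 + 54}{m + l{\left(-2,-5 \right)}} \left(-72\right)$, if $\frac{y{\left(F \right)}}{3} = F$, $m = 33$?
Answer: $- \frac{4398}{17} \approx -258.71$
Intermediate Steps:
$l{\left(C,D \right)} = \frac{1}{6 + D}$
$y{\left(F \right)} = 3 F$
$y{\left(-10 \right)} + \frac{54 + 54}{m + l{\left(-2,-5 \right)}} \left(-72\right) = 3 \left(-10\right) + \frac{54 + 54}{33 + \frac{1}{6 - 5}} \left(-72\right) = -30 + \frac{108}{33 + 1^{-1}} \left(-72\right) = -30 + \frac{108}{33 + 1} \left(-72\right) = -30 + \frac{108}{34} \left(-72\right) = -30 + 108 \cdot \frac{1}{34} \left(-72\right) = -30 + \frac{54}{17} \left(-72\right) = -30 - \frac{3888}{17} = - \frac{4398}{17}$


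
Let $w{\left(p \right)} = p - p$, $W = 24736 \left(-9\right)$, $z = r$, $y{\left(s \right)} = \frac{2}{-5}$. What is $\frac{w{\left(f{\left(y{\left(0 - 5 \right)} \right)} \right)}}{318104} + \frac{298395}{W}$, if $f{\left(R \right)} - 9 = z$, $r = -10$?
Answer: $- \frac{33155}{24736} \approx -1.3404$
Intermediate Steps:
$y{\left(s \right)} = - \frac{2}{5}$ ($y{\left(s \right)} = 2 \left(- \frac{1}{5}\right) = - \frac{2}{5}$)
$z = -10$
$f{\left(R \right)} = -1$ ($f{\left(R \right)} = 9 - 10 = -1$)
$W = -222624$
$w{\left(p \right)} = 0$
$\frac{w{\left(f{\left(y{\left(0 - 5 \right)} \right)} \right)}}{318104} + \frac{298395}{W} = \frac{0}{318104} + \frac{298395}{-222624} = 0 \cdot \frac{1}{318104} + 298395 \left(- \frac{1}{222624}\right) = 0 - \frac{33155}{24736} = - \frac{33155}{24736}$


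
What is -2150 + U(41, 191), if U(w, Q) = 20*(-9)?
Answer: -2330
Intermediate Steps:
U(w, Q) = -180
-2150 + U(41, 191) = -2150 - 180 = -2330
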